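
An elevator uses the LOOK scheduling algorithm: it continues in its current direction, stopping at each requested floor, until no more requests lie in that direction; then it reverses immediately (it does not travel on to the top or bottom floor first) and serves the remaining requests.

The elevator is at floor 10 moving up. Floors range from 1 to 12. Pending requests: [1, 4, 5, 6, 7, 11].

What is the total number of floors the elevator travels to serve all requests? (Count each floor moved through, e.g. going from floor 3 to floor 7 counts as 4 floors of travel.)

Answer: 11

Derivation:
Start at floor 10 moving up, LOOK stop order: [11, 7, 6, 5, 4, 1]
  10 → 11: |11-10| = 1, total = 1
  11 → 7: |7-11| = 4, total = 5
  7 → 6: |6-7| = 1, total = 6
  6 → 5: |5-6| = 1, total = 7
  5 → 4: |4-5| = 1, total = 8
  4 → 1: |1-4| = 3, total = 11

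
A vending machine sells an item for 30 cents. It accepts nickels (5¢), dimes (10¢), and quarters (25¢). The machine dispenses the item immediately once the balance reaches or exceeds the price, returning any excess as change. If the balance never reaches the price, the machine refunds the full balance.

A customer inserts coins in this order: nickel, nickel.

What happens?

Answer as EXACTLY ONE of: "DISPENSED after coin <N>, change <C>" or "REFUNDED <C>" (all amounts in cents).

Price: 30¢
Coin 1 (nickel, 5¢): balance = 5¢
Coin 2 (nickel, 5¢): balance = 10¢
All coins inserted, balance 10¢ < price 30¢ → REFUND 10¢

Answer: REFUNDED 10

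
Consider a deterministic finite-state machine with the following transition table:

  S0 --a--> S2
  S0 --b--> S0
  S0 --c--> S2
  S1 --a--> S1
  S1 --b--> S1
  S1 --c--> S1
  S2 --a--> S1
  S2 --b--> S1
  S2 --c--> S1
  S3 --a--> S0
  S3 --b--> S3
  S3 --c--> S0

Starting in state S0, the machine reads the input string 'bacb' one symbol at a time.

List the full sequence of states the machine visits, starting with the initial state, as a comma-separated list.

Start: S0
  read 'b': S0 --b--> S0
  read 'a': S0 --a--> S2
  read 'c': S2 --c--> S1
  read 'b': S1 --b--> S1

Answer: S0, S0, S2, S1, S1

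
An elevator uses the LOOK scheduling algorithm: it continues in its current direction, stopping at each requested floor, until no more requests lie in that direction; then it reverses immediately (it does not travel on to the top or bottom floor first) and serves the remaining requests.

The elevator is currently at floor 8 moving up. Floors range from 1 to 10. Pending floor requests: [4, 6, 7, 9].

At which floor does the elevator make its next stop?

Answer: 9

Derivation:
Current floor: 8, direction: up
Requests above: [9]
Requests below: [4, 6, 7]
Moving up and requests lie above → nearest above is min([9]) = 9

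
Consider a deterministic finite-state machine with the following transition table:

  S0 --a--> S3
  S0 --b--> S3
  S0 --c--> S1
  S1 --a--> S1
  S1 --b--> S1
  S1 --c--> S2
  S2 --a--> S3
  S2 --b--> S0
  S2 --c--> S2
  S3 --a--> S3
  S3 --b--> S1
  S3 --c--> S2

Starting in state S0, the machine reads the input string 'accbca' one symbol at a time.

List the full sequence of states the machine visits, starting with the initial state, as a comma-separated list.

Start: S0
  read 'a': S0 --a--> S3
  read 'c': S3 --c--> S2
  read 'c': S2 --c--> S2
  read 'b': S2 --b--> S0
  read 'c': S0 --c--> S1
  read 'a': S1 --a--> S1

Answer: S0, S3, S2, S2, S0, S1, S1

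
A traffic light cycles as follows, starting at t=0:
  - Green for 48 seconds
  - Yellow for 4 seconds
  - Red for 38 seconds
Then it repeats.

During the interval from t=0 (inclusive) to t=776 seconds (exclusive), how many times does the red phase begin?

Answer: 9

Derivation:
Cycle = 48+4+38 = 90s
red phase starts at t = k*90 + 52 for k=0,1,2,...
Need k*90+52 < 776 → k < 8.044
k ∈ {0, ..., 8} → 9 starts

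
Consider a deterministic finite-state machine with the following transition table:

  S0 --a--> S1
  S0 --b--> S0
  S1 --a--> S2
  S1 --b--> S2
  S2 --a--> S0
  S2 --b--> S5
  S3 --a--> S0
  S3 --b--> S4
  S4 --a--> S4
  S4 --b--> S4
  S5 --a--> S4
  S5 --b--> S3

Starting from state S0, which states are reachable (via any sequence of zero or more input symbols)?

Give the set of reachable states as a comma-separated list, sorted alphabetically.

Answer: S0, S1, S2, S3, S4, S5

Derivation:
BFS from S0:
  visit S0: S0--a-->S1 (new), S0--b-->S0 (seen)
  visit S1: S1--a-->S2 (new), S1--b-->S2 (seen)
  visit S2: S2--a-->S0 (seen), S2--b-->S5 (new)
  visit S5: S5--a-->S4 (new), S5--b-->S3 (new)
  visit S4: S4--a-->S4 (seen), S4--b-->S4 (seen)
  visit S3: S3--a-->S0 (seen), S3--b-->S4 (seen)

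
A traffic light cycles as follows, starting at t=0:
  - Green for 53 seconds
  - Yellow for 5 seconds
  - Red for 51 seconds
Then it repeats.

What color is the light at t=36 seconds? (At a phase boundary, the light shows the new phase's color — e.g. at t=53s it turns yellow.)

Answer: green

Derivation:
Cycle length = 53 + 5 + 51 = 109s
t = 36, phase_t = 36 mod 109 = 36
36 < 53 (green end) → GREEN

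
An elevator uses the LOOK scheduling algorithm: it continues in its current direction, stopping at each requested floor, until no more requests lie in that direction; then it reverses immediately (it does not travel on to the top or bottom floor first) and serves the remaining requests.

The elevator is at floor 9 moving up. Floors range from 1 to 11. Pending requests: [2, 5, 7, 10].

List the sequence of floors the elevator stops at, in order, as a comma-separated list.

Current: 9, moving UP
Serve above first (ascending): [10]
Then reverse, serve below (descending): [7, 5, 2]

Answer: 10, 7, 5, 2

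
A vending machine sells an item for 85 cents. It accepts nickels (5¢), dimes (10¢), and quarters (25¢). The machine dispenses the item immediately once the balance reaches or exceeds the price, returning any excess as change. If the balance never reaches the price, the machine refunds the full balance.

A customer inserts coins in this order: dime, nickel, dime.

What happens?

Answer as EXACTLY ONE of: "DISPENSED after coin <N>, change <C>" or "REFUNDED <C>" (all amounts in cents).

Answer: REFUNDED 25

Derivation:
Price: 85¢
Coin 1 (dime, 10¢): balance = 10¢
Coin 2 (nickel, 5¢): balance = 15¢
Coin 3 (dime, 10¢): balance = 25¢
All coins inserted, balance 25¢ < price 85¢ → REFUND 25¢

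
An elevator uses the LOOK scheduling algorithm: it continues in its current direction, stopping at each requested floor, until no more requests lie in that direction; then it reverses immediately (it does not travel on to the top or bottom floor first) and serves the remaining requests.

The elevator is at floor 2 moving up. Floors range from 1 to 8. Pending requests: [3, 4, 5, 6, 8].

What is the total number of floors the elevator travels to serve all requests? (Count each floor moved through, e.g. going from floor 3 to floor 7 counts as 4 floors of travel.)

Start at floor 2 moving up, LOOK stop order: [3, 4, 5, 6, 8]
  2 → 3: |3-2| = 1, total = 1
  3 → 4: |4-3| = 1, total = 2
  4 → 5: |5-4| = 1, total = 3
  5 → 6: |6-5| = 1, total = 4
  6 → 8: |8-6| = 2, total = 6

Answer: 6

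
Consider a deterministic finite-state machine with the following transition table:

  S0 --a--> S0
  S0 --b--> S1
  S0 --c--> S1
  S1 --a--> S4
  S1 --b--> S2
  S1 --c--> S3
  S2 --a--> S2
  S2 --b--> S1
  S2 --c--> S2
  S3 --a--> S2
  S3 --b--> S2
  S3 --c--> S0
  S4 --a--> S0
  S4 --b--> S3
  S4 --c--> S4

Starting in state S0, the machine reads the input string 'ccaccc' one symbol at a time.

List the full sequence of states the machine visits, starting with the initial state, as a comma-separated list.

Start: S0
  read 'c': S0 --c--> S1
  read 'c': S1 --c--> S3
  read 'a': S3 --a--> S2
  read 'c': S2 --c--> S2
  read 'c': S2 --c--> S2
  read 'c': S2 --c--> S2

Answer: S0, S1, S3, S2, S2, S2, S2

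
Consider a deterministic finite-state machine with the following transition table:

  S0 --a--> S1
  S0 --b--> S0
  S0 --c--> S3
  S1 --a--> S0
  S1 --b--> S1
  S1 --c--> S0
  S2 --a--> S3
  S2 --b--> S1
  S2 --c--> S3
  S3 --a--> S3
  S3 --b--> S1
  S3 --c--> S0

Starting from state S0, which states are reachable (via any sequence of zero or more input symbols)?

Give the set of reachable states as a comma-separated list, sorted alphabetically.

BFS from S0:
  visit S0: S0--a-->S1 (new), S0--b-->S0 (seen), S0--c-->S3 (new)
  visit S1: S1--a-->S0 (seen), S1--b-->S1 (seen), S1--c-->S0 (seen)
  visit S3: S3--a-->S3 (seen), S3--b-->S1 (seen), S3--c-->S0 (seen)

Answer: S0, S1, S3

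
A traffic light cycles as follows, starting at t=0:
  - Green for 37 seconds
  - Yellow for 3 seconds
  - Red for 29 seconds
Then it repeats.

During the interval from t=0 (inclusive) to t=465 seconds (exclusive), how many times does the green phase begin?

Answer: 7

Derivation:
Cycle = 37+3+29 = 69s
green phase starts at t = k*69 + 0 for k=0,1,2,...
Need k*69+0 < 465 → k < 6.739
k ∈ {0, ..., 6} → 7 starts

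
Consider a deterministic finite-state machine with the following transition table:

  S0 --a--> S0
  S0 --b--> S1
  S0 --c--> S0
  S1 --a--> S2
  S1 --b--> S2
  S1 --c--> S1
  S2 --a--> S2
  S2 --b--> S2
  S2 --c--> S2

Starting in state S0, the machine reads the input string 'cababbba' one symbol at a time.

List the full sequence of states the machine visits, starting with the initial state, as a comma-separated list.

Answer: S0, S0, S0, S1, S2, S2, S2, S2, S2

Derivation:
Start: S0
  read 'c': S0 --c--> S0
  read 'a': S0 --a--> S0
  read 'b': S0 --b--> S1
  read 'a': S1 --a--> S2
  read 'b': S2 --b--> S2
  read 'b': S2 --b--> S2
  read 'b': S2 --b--> S2
  read 'a': S2 --a--> S2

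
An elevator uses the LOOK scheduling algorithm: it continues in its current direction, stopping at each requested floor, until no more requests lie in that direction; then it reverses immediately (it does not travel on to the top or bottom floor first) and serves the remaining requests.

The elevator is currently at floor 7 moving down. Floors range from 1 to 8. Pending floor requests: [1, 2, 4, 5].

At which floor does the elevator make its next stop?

Answer: 5

Derivation:
Current floor: 7, direction: down
Requests above: []
Requests below: [1, 2, 4, 5]
Moving down and requests lie below → nearest below is max([1, 2, 4, 5]) = 5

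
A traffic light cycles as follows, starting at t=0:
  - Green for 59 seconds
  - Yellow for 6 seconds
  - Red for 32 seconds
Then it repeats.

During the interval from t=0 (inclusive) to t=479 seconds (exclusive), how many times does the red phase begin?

Cycle = 59+6+32 = 97s
red phase starts at t = k*97 + 65 for k=0,1,2,...
Need k*97+65 < 479 → k < 4.268
k ∈ {0, ..., 4} → 5 starts

Answer: 5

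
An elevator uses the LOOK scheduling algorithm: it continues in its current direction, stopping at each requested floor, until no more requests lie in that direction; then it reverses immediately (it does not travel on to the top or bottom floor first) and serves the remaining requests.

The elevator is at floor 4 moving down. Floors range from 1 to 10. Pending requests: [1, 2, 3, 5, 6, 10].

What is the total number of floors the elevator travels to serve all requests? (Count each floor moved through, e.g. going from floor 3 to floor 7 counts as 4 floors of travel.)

Answer: 12

Derivation:
Start at floor 4 moving down, LOOK stop order: [3, 2, 1, 5, 6, 10]
  4 → 3: |3-4| = 1, total = 1
  3 → 2: |2-3| = 1, total = 2
  2 → 1: |1-2| = 1, total = 3
  1 → 5: |5-1| = 4, total = 7
  5 → 6: |6-5| = 1, total = 8
  6 → 10: |10-6| = 4, total = 12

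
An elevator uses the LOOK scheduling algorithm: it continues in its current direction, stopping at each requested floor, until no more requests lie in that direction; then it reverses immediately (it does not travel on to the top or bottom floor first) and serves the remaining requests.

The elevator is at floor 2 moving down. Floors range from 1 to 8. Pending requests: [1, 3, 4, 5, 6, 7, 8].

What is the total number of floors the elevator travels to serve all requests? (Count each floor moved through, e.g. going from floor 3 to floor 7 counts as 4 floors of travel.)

Start at floor 2 moving down, LOOK stop order: [1, 3, 4, 5, 6, 7, 8]
  2 → 1: |1-2| = 1, total = 1
  1 → 3: |3-1| = 2, total = 3
  3 → 4: |4-3| = 1, total = 4
  4 → 5: |5-4| = 1, total = 5
  5 → 6: |6-5| = 1, total = 6
  6 → 7: |7-6| = 1, total = 7
  7 → 8: |8-7| = 1, total = 8

Answer: 8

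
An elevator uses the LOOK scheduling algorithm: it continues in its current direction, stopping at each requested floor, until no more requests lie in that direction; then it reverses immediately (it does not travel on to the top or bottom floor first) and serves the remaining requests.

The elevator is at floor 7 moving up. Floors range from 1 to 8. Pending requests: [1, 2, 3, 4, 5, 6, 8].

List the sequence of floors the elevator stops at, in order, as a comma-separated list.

Answer: 8, 6, 5, 4, 3, 2, 1

Derivation:
Current: 7, moving UP
Serve above first (ascending): [8]
Then reverse, serve below (descending): [6, 5, 4, 3, 2, 1]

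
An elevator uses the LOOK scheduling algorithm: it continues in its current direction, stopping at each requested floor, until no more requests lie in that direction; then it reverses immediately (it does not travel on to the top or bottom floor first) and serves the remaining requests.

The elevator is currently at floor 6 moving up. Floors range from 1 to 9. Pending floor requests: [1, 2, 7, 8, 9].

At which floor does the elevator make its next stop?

Current floor: 6, direction: up
Requests above: [7, 8, 9]
Requests below: [1, 2]
Moving up and requests lie above → nearest above is min([7, 8, 9]) = 7

Answer: 7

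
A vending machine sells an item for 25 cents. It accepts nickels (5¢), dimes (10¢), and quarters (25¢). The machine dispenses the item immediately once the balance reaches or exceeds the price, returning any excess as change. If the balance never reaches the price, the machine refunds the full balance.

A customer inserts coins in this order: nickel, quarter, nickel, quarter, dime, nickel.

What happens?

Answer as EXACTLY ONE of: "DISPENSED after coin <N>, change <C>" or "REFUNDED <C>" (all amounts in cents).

Answer: DISPENSED after coin 2, change 5

Derivation:
Price: 25¢
Coin 1 (nickel, 5¢): balance = 5¢
Coin 2 (quarter, 25¢): balance = 30¢
  → balance >= price → DISPENSE, change = 30 - 25 = 5¢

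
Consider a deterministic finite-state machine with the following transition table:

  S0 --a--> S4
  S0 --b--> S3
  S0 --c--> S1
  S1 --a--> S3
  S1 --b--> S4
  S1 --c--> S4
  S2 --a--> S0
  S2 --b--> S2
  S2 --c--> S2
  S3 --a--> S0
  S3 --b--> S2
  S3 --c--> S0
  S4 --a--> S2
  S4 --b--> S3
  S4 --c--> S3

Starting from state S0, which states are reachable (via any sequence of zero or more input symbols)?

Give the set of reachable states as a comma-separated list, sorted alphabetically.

Answer: S0, S1, S2, S3, S4

Derivation:
BFS from S0:
  visit S0: S0--a-->S4 (new), S0--b-->S3 (new), S0--c-->S1 (new)
  visit S4: S4--a-->S2 (new), S4--b-->S3 (seen), S4--c-->S3 (seen)
  visit S3: S3--a-->S0 (seen), S3--b-->S2 (seen), S3--c-->S0 (seen)
  visit S1: S1--a-->S3 (seen), S1--b-->S4 (seen), S1--c-->S4 (seen)
  visit S2: S2--a-->S0 (seen), S2--b-->S2 (seen), S2--c-->S2 (seen)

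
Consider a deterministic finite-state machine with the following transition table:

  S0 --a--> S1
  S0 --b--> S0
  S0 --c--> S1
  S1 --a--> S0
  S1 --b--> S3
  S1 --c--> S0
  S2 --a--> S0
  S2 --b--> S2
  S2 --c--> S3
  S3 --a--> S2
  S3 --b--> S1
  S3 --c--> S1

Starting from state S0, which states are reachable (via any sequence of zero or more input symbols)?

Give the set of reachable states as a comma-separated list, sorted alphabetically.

Answer: S0, S1, S2, S3

Derivation:
BFS from S0:
  visit S0: S0--a-->S1 (new), S0--b-->S0 (seen), S0--c-->S1 (seen)
  visit S1: S1--a-->S0 (seen), S1--b-->S3 (new), S1--c-->S0 (seen)
  visit S3: S3--a-->S2 (new), S3--b-->S1 (seen), S3--c-->S1 (seen)
  visit S2: S2--a-->S0 (seen), S2--b-->S2 (seen), S2--c-->S3 (seen)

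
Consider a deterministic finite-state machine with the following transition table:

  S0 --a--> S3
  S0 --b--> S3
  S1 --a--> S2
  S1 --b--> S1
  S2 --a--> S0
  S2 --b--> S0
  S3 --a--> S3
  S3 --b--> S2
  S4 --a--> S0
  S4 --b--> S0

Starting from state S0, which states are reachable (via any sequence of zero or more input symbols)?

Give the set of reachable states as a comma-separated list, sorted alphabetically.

BFS from S0:
  visit S0: S0--a-->S3 (new), S0--b-->S3 (seen)
  visit S3: S3--a-->S3 (seen), S3--b-->S2 (new)
  visit S2: S2--a-->S0 (seen), S2--b-->S0 (seen)

Answer: S0, S2, S3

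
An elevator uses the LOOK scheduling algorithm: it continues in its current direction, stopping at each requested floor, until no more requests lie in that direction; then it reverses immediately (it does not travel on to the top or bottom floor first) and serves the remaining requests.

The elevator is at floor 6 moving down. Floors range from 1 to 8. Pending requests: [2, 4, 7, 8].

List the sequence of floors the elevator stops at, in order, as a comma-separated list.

Answer: 4, 2, 7, 8

Derivation:
Current: 6, moving DOWN
Serve below first (descending): [4, 2]
Then reverse, serve above (ascending): [7, 8]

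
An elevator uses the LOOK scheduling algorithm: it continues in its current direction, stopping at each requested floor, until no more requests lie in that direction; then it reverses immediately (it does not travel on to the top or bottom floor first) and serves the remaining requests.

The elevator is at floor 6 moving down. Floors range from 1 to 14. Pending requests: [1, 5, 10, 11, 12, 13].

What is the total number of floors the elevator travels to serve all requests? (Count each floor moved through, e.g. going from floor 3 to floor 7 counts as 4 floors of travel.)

Start at floor 6 moving down, LOOK stop order: [5, 1, 10, 11, 12, 13]
  6 → 5: |5-6| = 1, total = 1
  5 → 1: |1-5| = 4, total = 5
  1 → 10: |10-1| = 9, total = 14
  10 → 11: |11-10| = 1, total = 15
  11 → 12: |12-11| = 1, total = 16
  12 → 13: |13-12| = 1, total = 17

Answer: 17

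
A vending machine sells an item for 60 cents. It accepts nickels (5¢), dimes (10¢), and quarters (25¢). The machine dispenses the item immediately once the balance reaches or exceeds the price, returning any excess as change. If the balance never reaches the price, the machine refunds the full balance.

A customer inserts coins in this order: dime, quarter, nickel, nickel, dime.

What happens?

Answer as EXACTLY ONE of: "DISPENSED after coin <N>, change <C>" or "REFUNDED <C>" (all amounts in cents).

Answer: REFUNDED 55

Derivation:
Price: 60¢
Coin 1 (dime, 10¢): balance = 10¢
Coin 2 (quarter, 25¢): balance = 35¢
Coin 3 (nickel, 5¢): balance = 40¢
Coin 4 (nickel, 5¢): balance = 45¢
Coin 5 (dime, 10¢): balance = 55¢
All coins inserted, balance 55¢ < price 60¢ → REFUND 55¢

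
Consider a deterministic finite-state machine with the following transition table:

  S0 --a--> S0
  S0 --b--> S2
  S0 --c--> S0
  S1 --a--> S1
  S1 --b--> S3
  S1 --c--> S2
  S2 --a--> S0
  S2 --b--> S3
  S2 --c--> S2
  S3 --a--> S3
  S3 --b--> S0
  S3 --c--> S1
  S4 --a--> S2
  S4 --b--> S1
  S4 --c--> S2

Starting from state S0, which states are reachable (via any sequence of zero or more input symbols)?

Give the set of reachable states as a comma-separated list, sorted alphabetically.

BFS from S0:
  visit S0: S0--a-->S0 (seen), S0--b-->S2 (new), S0--c-->S0 (seen)
  visit S2: S2--a-->S0 (seen), S2--b-->S3 (new), S2--c-->S2 (seen)
  visit S3: S3--a-->S3 (seen), S3--b-->S0 (seen), S3--c-->S1 (new)
  visit S1: S1--a-->S1 (seen), S1--b-->S3 (seen), S1--c-->S2 (seen)

Answer: S0, S1, S2, S3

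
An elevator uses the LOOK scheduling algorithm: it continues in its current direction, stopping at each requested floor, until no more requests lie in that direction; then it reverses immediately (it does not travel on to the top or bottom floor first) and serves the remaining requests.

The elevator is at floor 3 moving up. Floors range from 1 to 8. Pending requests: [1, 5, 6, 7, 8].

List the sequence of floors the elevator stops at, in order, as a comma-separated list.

Answer: 5, 6, 7, 8, 1

Derivation:
Current: 3, moving UP
Serve above first (ascending): [5, 6, 7, 8]
Then reverse, serve below (descending): [1]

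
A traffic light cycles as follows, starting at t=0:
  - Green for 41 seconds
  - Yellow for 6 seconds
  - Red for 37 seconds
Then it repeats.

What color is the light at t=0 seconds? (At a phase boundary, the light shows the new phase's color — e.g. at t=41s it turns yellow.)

Cycle length = 41 + 6 + 37 = 84s
t = 0, phase_t = 0 mod 84 = 0
0 < 41 (green end) → GREEN

Answer: green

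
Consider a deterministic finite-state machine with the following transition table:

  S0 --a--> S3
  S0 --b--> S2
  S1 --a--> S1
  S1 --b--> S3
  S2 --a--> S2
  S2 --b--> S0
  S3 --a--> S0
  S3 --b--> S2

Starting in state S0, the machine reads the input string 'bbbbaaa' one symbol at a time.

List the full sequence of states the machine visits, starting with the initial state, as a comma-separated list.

Start: S0
  read 'b': S0 --b--> S2
  read 'b': S2 --b--> S0
  read 'b': S0 --b--> S2
  read 'b': S2 --b--> S0
  read 'a': S0 --a--> S3
  read 'a': S3 --a--> S0
  read 'a': S0 --a--> S3

Answer: S0, S2, S0, S2, S0, S3, S0, S3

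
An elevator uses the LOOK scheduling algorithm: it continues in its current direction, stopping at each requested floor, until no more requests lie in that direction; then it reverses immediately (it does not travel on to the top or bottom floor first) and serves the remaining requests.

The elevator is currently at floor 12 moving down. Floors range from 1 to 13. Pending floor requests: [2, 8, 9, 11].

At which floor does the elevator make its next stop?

Current floor: 12, direction: down
Requests above: []
Requests below: [2, 8, 9, 11]
Moving down and requests lie below → nearest below is max([2, 8, 9, 11]) = 11

Answer: 11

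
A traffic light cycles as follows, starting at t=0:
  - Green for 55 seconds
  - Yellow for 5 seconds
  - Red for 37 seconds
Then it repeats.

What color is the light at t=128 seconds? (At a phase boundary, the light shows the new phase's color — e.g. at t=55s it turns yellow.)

Cycle length = 55 + 5 + 37 = 97s
t = 128, phase_t = 128 mod 97 = 31
31 < 55 (green end) → GREEN

Answer: green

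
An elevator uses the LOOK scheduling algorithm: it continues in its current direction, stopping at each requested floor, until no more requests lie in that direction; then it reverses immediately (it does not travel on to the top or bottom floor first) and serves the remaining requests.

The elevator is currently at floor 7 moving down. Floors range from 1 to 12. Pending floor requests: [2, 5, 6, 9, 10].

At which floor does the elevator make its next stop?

Current floor: 7, direction: down
Requests above: [9, 10]
Requests below: [2, 5, 6]
Moving down and requests lie below → nearest below is max([2, 5, 6]) = 6

Answer: 6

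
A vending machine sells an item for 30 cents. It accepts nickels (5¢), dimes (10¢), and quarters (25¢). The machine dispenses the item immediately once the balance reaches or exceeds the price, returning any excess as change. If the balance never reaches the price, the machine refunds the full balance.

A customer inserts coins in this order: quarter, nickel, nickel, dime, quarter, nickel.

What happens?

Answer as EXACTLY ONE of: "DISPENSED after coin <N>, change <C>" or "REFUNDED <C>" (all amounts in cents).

Price: 30¢
Coin 1 (quarter, 25¢): balance = 25¢
Coin 2 (nickel, 5¢): balance = 30¢
  → balance >= price → DISPENSE, change = 30 - 30 = 0¢

Answer: DISPENSED after coin 2, change 0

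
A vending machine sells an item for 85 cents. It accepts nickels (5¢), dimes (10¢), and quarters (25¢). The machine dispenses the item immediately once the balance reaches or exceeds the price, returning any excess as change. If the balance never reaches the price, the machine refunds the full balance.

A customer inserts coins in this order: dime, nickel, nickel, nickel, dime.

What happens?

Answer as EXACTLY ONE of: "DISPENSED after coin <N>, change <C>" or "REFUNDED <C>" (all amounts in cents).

Price: 85¢
Coin 1 (dime, 10¢): balance = 10¢
Coin 2 (nickel, 5¢): balance = 15¢
Coin 3 (nickel, 5¢): balance = 20¢
Coin 4 (nickel, 5¢): balance = 25¢
Coin 5 (dime, 10¢): balance = 35¢
All coins inserted, balance 35¢ < price 85¢ → REFUND 35¢

Answer: REFUNDED 35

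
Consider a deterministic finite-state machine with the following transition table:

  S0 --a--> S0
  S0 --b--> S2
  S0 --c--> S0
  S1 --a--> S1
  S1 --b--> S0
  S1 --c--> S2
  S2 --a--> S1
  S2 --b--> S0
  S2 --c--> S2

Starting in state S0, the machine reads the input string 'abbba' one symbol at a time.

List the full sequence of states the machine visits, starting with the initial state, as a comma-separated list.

Answer: S0, S0, S2, S0, S2, S1

Derivation:
Start: S0
  read 'a': S0 --a--> S0
  read 'b': S0 --b--> S2
  read 'b': S2 --b--> S0
  read 'b': S0 --b--> S2
  read 'a': S2 --a--> S1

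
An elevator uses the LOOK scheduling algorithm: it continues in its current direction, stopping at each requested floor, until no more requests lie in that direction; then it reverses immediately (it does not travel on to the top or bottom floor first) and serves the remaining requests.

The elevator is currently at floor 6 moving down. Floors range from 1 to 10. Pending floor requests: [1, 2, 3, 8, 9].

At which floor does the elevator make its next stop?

Current floor: 6, direction: down
Requests above: [8, 9]
Requests below: [1, 2, 3]
Moving down and requests lie below → nearest below is max([1, 2, 3]) = 3

Answer: 3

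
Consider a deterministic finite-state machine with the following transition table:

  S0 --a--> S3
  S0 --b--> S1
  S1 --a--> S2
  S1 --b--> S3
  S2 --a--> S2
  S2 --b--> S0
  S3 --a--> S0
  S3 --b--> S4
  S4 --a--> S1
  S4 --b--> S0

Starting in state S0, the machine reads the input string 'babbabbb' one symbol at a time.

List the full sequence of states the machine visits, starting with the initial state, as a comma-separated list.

Start: S0
  read 'b': S0 --b--> S1
  read 'a': S1 --a--> S2
  read 'b': S2 --b--> S0
  read 'b': S0 --b--> S1
  read 'a': S1 --a--> S2
  read 'b': S2 --b--> S0
  read 'b': S0 --b--> S1
  read 'b': S1 --b--> S3

Answer: S0, S1, S2, S0, S1, S2, S0, S1, S3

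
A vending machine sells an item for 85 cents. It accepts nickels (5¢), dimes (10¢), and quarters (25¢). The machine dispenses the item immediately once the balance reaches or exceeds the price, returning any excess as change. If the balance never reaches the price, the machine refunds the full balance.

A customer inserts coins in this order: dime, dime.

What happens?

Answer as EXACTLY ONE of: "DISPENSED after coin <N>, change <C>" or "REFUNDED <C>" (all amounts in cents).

Answer: REFUNDED 20

Derivation:
Price: 85¢
Coin 1 (dime, 10¢): balance = 10¢
Coin 2 (dime, 10¢): balance = 20¢
All coins inserted, balance 20¢ < price 85¢ → REFUND 20¢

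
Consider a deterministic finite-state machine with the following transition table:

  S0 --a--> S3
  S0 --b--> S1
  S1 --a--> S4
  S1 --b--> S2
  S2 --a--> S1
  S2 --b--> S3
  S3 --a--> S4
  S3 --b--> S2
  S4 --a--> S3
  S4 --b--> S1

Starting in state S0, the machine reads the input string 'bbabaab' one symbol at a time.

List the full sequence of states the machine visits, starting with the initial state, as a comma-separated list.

Start: S0
  read 'b': S0 --b--> S1
  read 'b': S1 --b--> S2
  read 'a': S2 --a--> S1
  read 'b': S1 --b--> S2
  read 'a': S2 --a--> S1
  read 'a': S1 --a--> S4
  read 'b': S4 --b--> S1

Answer: S0, S1, S2, S1, S2, S1, S4, S1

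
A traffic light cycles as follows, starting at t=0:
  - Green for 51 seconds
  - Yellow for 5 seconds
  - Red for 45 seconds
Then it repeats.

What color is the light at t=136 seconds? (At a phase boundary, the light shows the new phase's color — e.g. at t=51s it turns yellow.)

Answer: green

Derivation:
Cycle length = 51 + 5 + 45 = 101s
t = 136, phase_t = 136 mod 101 = 35
35 < 51 (green end) → GREEN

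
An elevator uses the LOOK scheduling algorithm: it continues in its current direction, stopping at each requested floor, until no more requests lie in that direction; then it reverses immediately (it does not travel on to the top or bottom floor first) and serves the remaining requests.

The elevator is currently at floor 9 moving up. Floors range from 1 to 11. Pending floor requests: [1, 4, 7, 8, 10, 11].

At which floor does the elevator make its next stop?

Current floor: 9, direction: up
Requests above: [10, 11]
Requests below: [1, 4, 7, 8]
Moving up and requests lie above → nearest above is min([10, 11]) = 10

Answer: 10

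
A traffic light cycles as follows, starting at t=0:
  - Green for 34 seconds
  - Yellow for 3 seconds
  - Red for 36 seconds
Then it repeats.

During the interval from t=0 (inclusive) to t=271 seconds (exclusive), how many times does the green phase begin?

Cycle = 34+3+36 = 73s
green phase starts at t = k*73 + 0 for k=0,1,2,...
Need k*73+0 < 271 → k < 3.712
k ∈ {0, ..., 3} → 4 starts

Answer: 4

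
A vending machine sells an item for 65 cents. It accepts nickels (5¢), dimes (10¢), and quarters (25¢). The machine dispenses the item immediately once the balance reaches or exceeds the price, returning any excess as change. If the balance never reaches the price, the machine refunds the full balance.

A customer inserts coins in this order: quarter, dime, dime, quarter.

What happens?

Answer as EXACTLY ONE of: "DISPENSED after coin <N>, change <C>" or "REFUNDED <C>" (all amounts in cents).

Answer: DISPENSED after coin 4, change 5

Derivation:
Price: 65¢
Coin 1 (quarter, 25¢): balance = 25¢
Coin 2 (dime, 10¢): balance = 35¢
Coin 3 (dime, 10¢): balance = 45¢
Coin 4 (quarter, 25¢): balance = 70¢
  → balance >= price → DISPENSE, change = 70 - 65 = 5¢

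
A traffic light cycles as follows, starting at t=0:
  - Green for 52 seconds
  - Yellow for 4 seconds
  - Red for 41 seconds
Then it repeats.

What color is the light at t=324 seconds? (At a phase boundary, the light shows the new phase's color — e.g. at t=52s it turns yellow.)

Answer: green

Derivation:
Cycle length = 52 + 4 + 41 = 97s
t = 324, phase_t = 324 mod 97 = 33
33 < 52 (green end) → GREEN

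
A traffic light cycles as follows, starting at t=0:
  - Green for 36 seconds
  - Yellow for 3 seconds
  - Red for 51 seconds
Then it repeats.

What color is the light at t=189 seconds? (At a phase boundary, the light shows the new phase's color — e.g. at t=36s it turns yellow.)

Answer: green

Derivation:
Cycle length = 36 + 3 + 51 = 90s
t = 189, phase_t = 189 mod 90 = 9
9 < 36 (green end) → GREEN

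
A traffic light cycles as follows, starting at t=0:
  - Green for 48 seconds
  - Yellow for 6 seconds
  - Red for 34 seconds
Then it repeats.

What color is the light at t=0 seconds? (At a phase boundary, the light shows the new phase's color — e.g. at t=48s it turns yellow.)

Answer: green

Derivation:
Cycle length = 48 + 6 + 34 = 88s
t = 0, phase_t = 0 mod 88 = 0
0 < 48 (green end) → GREEN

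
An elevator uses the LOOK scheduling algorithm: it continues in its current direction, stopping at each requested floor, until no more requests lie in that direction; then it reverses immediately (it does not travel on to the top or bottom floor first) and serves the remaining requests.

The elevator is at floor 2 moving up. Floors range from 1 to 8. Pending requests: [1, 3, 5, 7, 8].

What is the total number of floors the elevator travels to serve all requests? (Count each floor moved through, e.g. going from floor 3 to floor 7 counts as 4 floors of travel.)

Answer: 13

Derivation:
Start at floor 2 moving up, LOOK stop order: [3, 5, 7, 8, 1]
  2 → 3: |3-2| = 1, total = 1
  3 → 5: |5-3| = 2, total = 3
  5 → 7: |7-5| = 2, total = 5
  7 → 8: |8-7| = 1, total = 6
  8 → 1: |1-8| = 7, total = 13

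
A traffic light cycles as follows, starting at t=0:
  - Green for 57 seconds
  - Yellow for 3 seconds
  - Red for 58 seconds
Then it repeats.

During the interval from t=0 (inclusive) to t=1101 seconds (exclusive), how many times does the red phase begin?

Answer: 9

Derivation:
Cycle = 57+3+58 = 118s
red phase starts at t = k*118 + 60 for k=0,1,2,...
Need k*118+60 < 1101 → k < 8.822
k ∈ {0, ..., 8} → 9 starts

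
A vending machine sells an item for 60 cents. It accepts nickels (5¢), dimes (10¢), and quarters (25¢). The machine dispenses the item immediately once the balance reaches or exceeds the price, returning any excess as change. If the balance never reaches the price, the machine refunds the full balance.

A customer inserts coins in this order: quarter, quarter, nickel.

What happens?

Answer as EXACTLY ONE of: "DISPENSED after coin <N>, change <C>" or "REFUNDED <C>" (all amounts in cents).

Price: 60¢
Coin 1 (quarter, 25¢): balance = 25¢
Coin 2 (quarter, 25¢): balance = 50¢
Coin 3 (nickel, 5¢): balance = 55¢
All coins inserted, balance 55¢ < price 60¢ → REFUND 55¢

Answer: REFUNDED 55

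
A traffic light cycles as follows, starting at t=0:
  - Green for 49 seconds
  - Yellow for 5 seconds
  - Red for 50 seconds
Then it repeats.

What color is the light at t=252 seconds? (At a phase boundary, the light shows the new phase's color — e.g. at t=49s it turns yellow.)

Cycle length = 49 + 5 + 50 = 104s
t = 252, phase_t = 252 mod 104 = 44
44 < 49 (green end) → GREEN

Answer: green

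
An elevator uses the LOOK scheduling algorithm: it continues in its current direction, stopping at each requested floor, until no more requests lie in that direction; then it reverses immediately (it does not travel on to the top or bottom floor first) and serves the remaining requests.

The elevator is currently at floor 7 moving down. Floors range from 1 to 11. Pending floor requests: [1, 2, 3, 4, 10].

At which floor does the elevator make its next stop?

Answer: 4

Derivation:
Current floor: 7, direction: down
Requests above: [10]
Requests below: [1, 2, 3, 4]
Moving down and requests lie below → nearest below is max([1, 2, 3, 4]) = 4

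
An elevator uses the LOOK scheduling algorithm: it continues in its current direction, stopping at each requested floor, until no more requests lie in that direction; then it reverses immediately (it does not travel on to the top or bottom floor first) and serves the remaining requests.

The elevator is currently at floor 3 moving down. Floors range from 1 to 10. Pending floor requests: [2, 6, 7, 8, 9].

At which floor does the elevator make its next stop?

Answer: 2

Derivation:
Current floor: 3, direction: down
Requests above: [6, 7, 8, 9]
Requests below: [2]
Moving down and requests lie below → nearest below is max([2]) = 2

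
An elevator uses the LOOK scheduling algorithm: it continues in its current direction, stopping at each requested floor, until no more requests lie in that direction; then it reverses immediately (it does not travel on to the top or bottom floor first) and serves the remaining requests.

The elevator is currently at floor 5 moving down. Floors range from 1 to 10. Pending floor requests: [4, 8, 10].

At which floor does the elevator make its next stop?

Current floor: 5, direction: down
Requests above: [8, 10]
Requests below: [4]
Moving down and requests lie below → nearest below is max([4]) = 4

Answer: 4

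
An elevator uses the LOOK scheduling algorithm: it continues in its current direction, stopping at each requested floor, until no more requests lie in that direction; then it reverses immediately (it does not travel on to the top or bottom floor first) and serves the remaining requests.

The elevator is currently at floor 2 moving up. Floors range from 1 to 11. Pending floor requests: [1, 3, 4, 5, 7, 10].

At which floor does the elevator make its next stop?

Answer: 3

Derivation:
Current floor: 2, direction: up
Requests above: [3, 4, 5, 7, 10]
Requests below: [1]
Moving up and requests lie above → nearest above is min([3, 4, 5, 7, 10]) = 3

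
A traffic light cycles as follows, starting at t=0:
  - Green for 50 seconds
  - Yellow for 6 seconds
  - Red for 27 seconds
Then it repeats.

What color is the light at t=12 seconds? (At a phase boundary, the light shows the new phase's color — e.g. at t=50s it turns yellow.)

Cycle length = 50 + 6 + 27 = 83s
t = 12, phase_t = 12 mod 83 = 12
12 < 50 (green end) → GREEN

Answer: green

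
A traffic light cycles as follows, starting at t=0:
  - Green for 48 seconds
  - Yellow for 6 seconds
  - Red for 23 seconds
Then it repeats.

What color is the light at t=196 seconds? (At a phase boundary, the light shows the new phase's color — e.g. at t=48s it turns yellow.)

Answer: green

Derivation:
Cycle length = 48 + 6 + 23 = 77s
t = 196, phase_t = 196 mod 77 = 42
42 < 48 (green end) → GREEN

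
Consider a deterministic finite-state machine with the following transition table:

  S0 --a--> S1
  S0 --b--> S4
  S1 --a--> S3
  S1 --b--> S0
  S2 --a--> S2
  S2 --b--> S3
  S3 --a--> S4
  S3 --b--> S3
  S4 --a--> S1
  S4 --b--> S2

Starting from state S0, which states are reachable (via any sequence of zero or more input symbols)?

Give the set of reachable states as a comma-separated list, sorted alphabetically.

BFS from S0:
  visit S0: S0--a-->S1 (new), S0--b-->S4 (new)
  visit S1: S1--a-->S3 (new), S1--b-->S0 (seen)
  visit S4: S4--a-->S1 (seen), S4--b-->S2 (new)
  visit S3: S3--a-->S4 (seen), S3--b-->S3 (seen)
  visit S2: S2--a-->S2 (seen), S2--b-->S3 (seen)

Answer: S0, S1, S2, S3, S4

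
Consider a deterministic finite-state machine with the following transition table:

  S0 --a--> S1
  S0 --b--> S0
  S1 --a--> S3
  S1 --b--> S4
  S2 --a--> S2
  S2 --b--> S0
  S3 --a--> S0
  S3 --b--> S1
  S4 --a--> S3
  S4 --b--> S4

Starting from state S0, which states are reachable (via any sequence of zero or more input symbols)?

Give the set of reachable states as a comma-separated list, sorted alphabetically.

Answer: S0, S1, S3, S4

Derivation:
BFS from S0:
  visit S0: S0--a-->S1 (new), S0--b-->S0 (seen)
  visit S1: S1--a-->S3 (new), S1--b-->S4 (new)
  visit S3: S3--a-->S0 (seen), S3--b-->S1 (seen)
  visit S4: S4--a-->S3 (seen), S4--b-->S4 (seen)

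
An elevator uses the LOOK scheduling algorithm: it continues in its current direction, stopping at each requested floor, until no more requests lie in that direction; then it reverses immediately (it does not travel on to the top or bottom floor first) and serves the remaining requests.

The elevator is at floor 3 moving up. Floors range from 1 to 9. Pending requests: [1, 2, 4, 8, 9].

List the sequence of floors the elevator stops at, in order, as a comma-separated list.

Answer: 4, 8, 9, 2, 1

Derivation:
Current: 3, moving UP
Serve above first (ascending): [4, 8, 9]
Then reverse, serve below (descending): [2, 1]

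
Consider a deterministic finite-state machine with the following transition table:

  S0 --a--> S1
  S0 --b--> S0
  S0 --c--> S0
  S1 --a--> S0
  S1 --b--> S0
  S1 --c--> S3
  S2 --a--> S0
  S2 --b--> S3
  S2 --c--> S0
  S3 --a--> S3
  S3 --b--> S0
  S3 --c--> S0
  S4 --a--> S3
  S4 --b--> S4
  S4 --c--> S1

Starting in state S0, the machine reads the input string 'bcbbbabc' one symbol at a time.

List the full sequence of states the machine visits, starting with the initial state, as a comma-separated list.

Start: S0
  read 'b': S0 --b--> S0
  read 'c': S0 --c--> S0
  read 'b': S0 --b--> S0
  read 'b': S0 --b--> S0
  read 'b': S0 --b--> S0
  read 'a': S0 --a--> S1
  read 'b': S1 --b--> S0
  read 'c': S0 --c--> S0

Answer: S0, S0, S0, S0, S0, S0, S1, S0, S0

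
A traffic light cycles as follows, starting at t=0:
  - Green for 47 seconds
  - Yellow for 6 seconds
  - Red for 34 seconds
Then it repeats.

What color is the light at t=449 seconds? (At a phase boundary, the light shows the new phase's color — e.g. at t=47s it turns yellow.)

Cycle length = 47 + 6 + 34 = 87s
t = 449, phase_t = 449 mod 87 = 14
14 < 47 (green end) → GREEN

Answer: green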